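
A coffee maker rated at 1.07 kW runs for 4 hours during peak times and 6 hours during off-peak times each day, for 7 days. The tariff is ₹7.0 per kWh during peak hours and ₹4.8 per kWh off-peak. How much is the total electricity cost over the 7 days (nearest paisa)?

₹425.43

Peak energy = 1.07 kW × 4 h × 7 = 29.96 kWh
Off-peak energy = 1.07 kW × 6 h × 7 = 44.94 kWh
Cost = 29.96 × ₹7.0 + 44.94 × ₹4.8 = ₹209.72 + ₹215.712 = ₹425.43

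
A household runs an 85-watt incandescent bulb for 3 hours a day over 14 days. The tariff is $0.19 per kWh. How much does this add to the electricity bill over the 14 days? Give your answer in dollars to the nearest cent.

$0.68

Runtime = 3 h/day × 14 days = 42 h
Energy = 0.085 kW × 42 h = 3.57 kWh
Cost = 3.57 kWh × $0.19/kWh = $0.68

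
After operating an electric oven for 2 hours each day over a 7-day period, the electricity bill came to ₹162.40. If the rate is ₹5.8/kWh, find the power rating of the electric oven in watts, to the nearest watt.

2000 W

Energy = ₹162.40 ÷ ₹5.8/kWh = 28 kWh
Runtime = 2 h/day × 7 days = 14 h
Power = 28 kWh ÷ 14 h = 2 kW = 2000 W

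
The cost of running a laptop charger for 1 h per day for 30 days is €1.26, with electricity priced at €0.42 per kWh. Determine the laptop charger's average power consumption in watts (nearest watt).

Energy = €1.26 ÷ €0.42/kWh = 3 kWh
Runtime = 1 h/day × 30 days = 30 h
Power = 3 kWh ÷ 30 h = 0.1 kW = 100 W

100 W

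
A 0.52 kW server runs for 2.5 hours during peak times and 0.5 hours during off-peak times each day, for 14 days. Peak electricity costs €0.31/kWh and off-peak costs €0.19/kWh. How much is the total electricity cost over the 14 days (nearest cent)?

€6.33

Peak energy = 0.52 kW × 2.5 h × 14 = 18.2 kWh
Off-peak energy = 0.52 kW × 0.5 h × 14 = 3.64 kWh
Cost = 18.2 × €0.31 + 3.64 × €0.19 = €5.642 + €0.6916 = €6.33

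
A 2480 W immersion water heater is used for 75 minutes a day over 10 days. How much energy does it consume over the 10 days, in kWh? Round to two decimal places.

31.00 kWh

Runtime = 75 min × 10 = 750 min = 12.5 h
Energy = 2.48 kW × 12.5 h = 31 kWh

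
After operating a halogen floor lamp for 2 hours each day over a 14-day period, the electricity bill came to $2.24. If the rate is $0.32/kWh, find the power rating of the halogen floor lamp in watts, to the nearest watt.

250 W

Energy = $2.24 ÷ $0.32/kWh = 7 kWh
Runtime = 2 h/day × 14 days = 28 h
Power = 7 kWh ÷ 28 h = 0.25 kW = 250 W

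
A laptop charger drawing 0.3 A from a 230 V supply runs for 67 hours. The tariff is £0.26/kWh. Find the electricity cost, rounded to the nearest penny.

Power = 0.3 A × 230 V = 69 W = 0.069 kW
Energy = 0.069 kW × 67 h = 4.623 kWh
Cost = 4.623 kWh × £0.26/kWh = £1.20

£1.20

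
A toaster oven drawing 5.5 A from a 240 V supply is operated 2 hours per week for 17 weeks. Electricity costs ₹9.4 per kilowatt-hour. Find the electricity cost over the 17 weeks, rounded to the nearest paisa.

₹421.87

Power = 5.5 A × 240 V = 1320 W = 1.32 kW
Runtime = 2 h/week × 17 weeks = 34 h
Energy = 1.32 kW × 34 h = 44.88 kWh
Cost = 44.88 kWh × ₹9.4/kWh = ₹421.87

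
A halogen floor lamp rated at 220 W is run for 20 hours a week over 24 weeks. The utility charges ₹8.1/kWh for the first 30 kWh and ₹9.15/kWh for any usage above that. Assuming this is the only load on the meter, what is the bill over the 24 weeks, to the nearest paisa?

Runtime = 20 h/week × 24 weeks = 480 h
Energy = 0.22 kW × 480 h = 105.6 kWh
Tier 1 (0–30 kWh): 30 × ₹8.1 = ₹243
Above 30 kWh: 75.6 × ₹9.15 = ₹691.74
Bill = ₹934.74

₹934.74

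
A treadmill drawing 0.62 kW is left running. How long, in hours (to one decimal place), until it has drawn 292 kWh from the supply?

Hours = 292 kWh ÷ 0.62 kW = 471.0 h

471.0 h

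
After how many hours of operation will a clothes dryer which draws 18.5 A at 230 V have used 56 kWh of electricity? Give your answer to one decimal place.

Power = 18.5 A × 230 V = 4255 W = 4.255 kW
Hours = 56 kWh ÷ 4.255 kW = 13.2 h

13.2 h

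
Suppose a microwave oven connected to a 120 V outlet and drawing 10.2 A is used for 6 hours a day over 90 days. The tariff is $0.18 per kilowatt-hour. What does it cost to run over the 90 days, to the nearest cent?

Power = 10.2 A × 120 V = 1224 W = 1.224 kW
Runtime = 6 h/day × 90 days = 540 h
Energy = 1.224 kW × 540 h = 660.96 kWh
Cost = 660.96 kWh × $0.18/kWh = $118.97

$118.97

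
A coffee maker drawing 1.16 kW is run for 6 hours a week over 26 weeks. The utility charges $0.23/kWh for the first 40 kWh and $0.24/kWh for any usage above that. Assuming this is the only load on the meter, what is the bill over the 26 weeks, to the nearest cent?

Runtime = 6 h/week × 26 weeks = 156 h
Energy = 1.16 kW × 156 h = 180.96 kWh
Tier 1 (0–40 kWh): 40 × $0.23 = $9.2
Above 40 kWh: 140.96 × $0.24 = $33.8304
Bill = $43.03

$43.03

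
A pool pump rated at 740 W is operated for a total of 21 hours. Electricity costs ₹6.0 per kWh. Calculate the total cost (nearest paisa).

₹93.24

Energy = 0.74 kW × 21 h = 15.54 kWh
Cost = 15.54 kWh × ₹6.0/kWh = ₹93.24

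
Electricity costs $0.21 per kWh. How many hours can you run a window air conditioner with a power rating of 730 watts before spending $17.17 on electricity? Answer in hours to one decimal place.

Energy available = $17.17 ÷ $0.21/kWh = 81.7619 kWh
Hours = 81.7619 kWh ÷ 0.73 kW = 112.0 h

112.0 h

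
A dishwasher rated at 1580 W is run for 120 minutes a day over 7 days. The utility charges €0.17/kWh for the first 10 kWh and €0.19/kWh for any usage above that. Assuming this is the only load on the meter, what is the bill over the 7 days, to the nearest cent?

€4.00

Runtime = 120 min × 7 = 840 min = 14 h
Energy = 1.58 kW × 14 h = 22.12 kWh
Tier 1 (0–10 kWh): 10 × €0.17 = €1.7
Above 10 kWh: 12.12 × €0.19 = €2.3028
Bill = €4.00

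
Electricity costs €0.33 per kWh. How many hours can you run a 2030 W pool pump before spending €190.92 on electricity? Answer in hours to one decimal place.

Energy available = €190.92 ÷ €0.33/kWh = 578.5455 kWh
Hours = 578.5455 kWh ÷ 2.03 kW = 285.0 h

285.0 h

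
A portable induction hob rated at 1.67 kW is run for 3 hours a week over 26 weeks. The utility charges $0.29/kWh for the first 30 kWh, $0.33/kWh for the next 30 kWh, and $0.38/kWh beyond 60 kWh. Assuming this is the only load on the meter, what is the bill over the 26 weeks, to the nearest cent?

$45.30

Runtime = 3 h/week × 26 weeks = 78 h
Energy = 1.67 kW × 78 h = 130.26 kWh
Tier 1 (0–30 kWh): 30 × $0.29 = $8.7
Tier 2 (30–60 kWh): 30 × $0.33 = $9.9
Above 60 kWh: 70.26 × $0.38 = $26.6988
Bill = $45.30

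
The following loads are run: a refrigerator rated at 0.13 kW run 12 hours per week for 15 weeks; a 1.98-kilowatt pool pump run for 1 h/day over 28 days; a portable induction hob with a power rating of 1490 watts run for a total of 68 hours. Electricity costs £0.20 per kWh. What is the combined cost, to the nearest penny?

refrigerator: Runtime = 12 h/week × 15 weeks = 180 h
refrigerator: 0.13 kW × 180 h = 23.4 kWh
pool pump: Runtime = 1 h/day × 28 days = 28 h
pool pump: 1.98 kW × 28 h = 55.44 kWh
portable induction hob: 1.49 kW × 68 h = 101.32 kWh
Total energy = 180.16 kWh
Cost = 180.16 × £0.20 = £36.03

£36.03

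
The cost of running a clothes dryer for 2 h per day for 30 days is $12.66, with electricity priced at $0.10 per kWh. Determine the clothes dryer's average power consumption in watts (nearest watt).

2110 W

Energy = $12.66 ÷ $0.10/kWh = 126.6 kWh
Runtime = 2 h/day × 30 days = 60 h
Power = 126.6 kWh ÷ 60 h = 2.11 kW = 2110 W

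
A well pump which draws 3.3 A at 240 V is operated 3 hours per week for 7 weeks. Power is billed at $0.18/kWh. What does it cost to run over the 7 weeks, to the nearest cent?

Power = 3.3 A × 240 V = 792 W = 0.792 kW
Runtime = 3 h/week × 7 weeks = 21 h
Energy = 0.792 kW × 21 h = 16.632 kWh
Cost = 16.632 kWh × $0.18/kWh = $2.99

$2.99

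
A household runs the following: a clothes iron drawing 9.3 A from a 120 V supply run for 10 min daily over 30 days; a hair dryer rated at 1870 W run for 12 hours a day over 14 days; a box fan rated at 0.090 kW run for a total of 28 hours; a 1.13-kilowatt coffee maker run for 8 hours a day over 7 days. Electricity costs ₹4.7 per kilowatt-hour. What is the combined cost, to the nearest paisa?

clothes iron: Power = 9.3 A × 120 V = 1116 W = 1.116 kW
clothes iron: Runtime = 10 min × 30 = 300 min = 5 h
clothes iron: 1.116 kW × 5 h = 5.58 kWh
hair dryer: Runtime = 12 h/day × 14 days = 168 h
hair dryer: 1.87 kW × 168 h = 314.16 kWh
box fan: 0.09 kW × 28 h = 2.52 kWh
coffee maker: Runtime = 8 h/day × 7 days = 56 h
coffee maker: 1.13 kW × 56 h = 63.28 kWh
Total energy = 385.54 kWh
Cost = 385.54 × ₹4.7 = ₹1812.04

₹1812.04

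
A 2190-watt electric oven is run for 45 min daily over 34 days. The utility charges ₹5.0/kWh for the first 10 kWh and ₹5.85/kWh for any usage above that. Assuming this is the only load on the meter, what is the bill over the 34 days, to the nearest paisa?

Runtime = 45 min × 34 = 1530 min = 25.5 h
Energy = 2.19 kW × 25.5 h = 55.845 kWh
Tier 1 (0–10 kWh): 10 × ₹5.0 = ₹50
Above 10 kWh: 45.845 × ₹5.85 = ₹268.19325
Bill = ₹318.19

₹318.19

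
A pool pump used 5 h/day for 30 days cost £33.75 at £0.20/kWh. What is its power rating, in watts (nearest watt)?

Energy = £33.75 ÷ £0.20/kWh = 168.75 kWh
Runtime = 5 h/day × 30 days = 150 h
Power = 168.75 kWh ÷ 150 h = 1.125 kW = 1125 W

1125 W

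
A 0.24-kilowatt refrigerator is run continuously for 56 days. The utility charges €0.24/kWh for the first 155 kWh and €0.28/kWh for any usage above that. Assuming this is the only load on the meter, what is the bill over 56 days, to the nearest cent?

€84.12

Runtime = 24 h × 56 = 1344 h
Energy = 0.24 kW × 1344 h = 322.56 kWh
Tier 1 (0–155 kWh): 155 × €0.24 = €37.2
Above 155 kWh: 167.56 × €0.28 = €46.9168
Bill = €84.12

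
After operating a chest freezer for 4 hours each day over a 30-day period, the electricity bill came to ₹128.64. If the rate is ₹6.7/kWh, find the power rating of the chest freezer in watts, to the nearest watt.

Energy = ₹128.64 ÷ ₹6.7/kWh = 19.2 kWh
Runtime = 4 h/day × 30 days = 120 h
Power = 19.2 kWh ÷ 120 h = 0.16 kW = 160 W

160 W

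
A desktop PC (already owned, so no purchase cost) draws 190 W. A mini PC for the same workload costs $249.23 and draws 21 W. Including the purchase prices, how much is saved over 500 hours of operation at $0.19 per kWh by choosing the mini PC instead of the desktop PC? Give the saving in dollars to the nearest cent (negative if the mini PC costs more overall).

-$233.18

desktop PC: $0.00 + (190/1000) kW × 500 h × $0.19 = $0.00 + $18.05 = $18.05
mini PC: $249.23 + (21/1000) kW × 500 h × $0.19 = $249.23 + $1.995 = $251.225
Saving = $18.05 − $251.225 = −$233.175 → -$233.18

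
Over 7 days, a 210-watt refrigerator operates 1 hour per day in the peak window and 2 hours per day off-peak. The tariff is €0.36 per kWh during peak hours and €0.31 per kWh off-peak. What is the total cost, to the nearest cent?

Peak energy = 0.21 kW × 1 h × 7 = 1.47 kWh
Off-peak energy = 0.21 kW × 2 h × 7 = 2.94 kWh
Cost = 1.47 × €0.36 + 2.94 × €0.31 = €0.5292 + €0.9114 = €1.44

€1.44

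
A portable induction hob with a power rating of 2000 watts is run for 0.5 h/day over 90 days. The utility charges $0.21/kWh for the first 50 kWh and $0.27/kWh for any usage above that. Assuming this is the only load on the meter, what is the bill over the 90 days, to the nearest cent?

$21.30

Runtime = 0.5 h/day × 90 days = 45 h
Energy = 2 kW × 45 h = 90 kWh
Tier 1 (0–50 kWh): 50 × $0.21 = $10.5
Above 50 kWh: 40 × $0.27 = $10.8
Bill = $21.30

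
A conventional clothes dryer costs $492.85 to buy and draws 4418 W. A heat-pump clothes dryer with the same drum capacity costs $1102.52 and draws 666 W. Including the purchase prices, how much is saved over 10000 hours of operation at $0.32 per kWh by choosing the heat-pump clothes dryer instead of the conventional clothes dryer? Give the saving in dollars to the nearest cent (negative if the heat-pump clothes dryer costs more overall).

conventional clothes dryer: $492.85 + (4418/1000) kW × 10000 h × $0.32 = $492.85 + $14137.6 = $14630.45
heat-pump clothes dryer: $1102.52 + (666/1000) kW × 10000 h × $0.32 = $1102.52 + $2131.2 = $3233.72
Saving = $14630.45 − $3233.72 = $11396.73

$11396.73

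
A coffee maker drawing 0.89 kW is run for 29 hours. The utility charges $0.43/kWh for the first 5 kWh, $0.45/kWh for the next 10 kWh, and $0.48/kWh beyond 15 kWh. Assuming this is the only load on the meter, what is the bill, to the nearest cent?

Energy = 0.89 kW × 29 h = 25.81 kWh
Tier 1 (0–5 kWh): 5 × $0.43 = $2.15
Tier 2 (5–15 kWh): 10 × $0.45 = $4.5
Above 15 kWh: 10.81 × $0.48 = $5.1888
Bill = $11.84

$11.84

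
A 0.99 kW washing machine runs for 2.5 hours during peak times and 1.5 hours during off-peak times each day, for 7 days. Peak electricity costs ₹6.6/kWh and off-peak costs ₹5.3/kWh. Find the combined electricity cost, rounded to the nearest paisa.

₹169.44

Peak energy = 0.99 kW × 2.5 h × 7 = 17.325 kWh
Off-peak energy = 0.99 kW × 1.5 h × 7 = 10.395 kWh
Cost = 17.325 × ₹6.6 + 10.395 × ₹5.3 = ₹114.345 + ₹55.0935 = ₹169.44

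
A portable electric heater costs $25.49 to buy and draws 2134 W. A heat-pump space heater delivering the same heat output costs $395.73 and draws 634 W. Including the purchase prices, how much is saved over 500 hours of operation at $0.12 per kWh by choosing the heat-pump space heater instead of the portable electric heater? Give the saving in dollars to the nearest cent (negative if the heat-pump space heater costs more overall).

portable electric heater: $25.49 + (2134/1000) kW × 500 h × $0.12 = $25.49 + $128.04 = $153.53
heat-pump space heater: $395.73 + (634/1000) kW × 500 h × $0.12 = $395.73 + $38.04 = $433.77
Saving = $153.53 − $433.77 = −$280.24

-$280.24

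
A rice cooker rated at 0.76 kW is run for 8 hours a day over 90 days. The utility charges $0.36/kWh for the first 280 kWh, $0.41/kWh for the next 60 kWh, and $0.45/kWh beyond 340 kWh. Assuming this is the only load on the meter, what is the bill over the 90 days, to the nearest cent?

Runtime = 8 h/day × 90 days = 720 h
Energy = 0.76 kW × 720 h = 547.2 kWh
Tier 1 (0–280 kWh): 280 × $0.36 = $100.8
Tier 2 (280–340 kWh): 60 × $0.41 = $24.6
Above 340 kWh: 207.2 × $0.45 = $93.24
Bill = $218.64

$218.64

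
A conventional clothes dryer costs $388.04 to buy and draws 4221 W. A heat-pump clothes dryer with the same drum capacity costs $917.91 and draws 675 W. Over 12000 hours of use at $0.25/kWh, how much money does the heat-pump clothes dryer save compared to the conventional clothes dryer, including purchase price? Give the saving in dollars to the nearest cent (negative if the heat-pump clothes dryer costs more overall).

conventional clothes dryer: $388.04 + (4221/1000) kW × 12000 h × $0.25 = $388.04 + $12663 = $13051.04
heat-pump clothes dryer: $917.91 + (675/1000) kW × 12000 h × $0.25 = $917.91 + $2025 = $2942.91
Saving = $13051.04 − $2942.91 = $10108.13

$10108.13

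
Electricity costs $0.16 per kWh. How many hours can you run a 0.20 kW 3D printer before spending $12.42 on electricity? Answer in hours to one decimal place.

388.1 h

Energy available = $12.42 ÷ $0.16/kWh = 77.625 kWh
Hours = 77.625 kWh ÷ 0.2 kW = 388.1 h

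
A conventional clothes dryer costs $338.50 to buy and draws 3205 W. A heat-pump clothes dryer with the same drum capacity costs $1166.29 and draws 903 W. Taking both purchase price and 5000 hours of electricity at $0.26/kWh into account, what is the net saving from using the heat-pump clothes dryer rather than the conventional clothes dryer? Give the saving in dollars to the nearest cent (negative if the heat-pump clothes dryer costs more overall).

conventional clothes dryer: $338.50 + (3205/1000) kW × 5000 h × $0.26 = $338.50 + $4166.5 = $4505
heat-pump clothes dryer: $1166.29 + (903/1000) kW × 5000 h × $0.26 = $1166.29 + $1173.9 = $2340.19
Saving = $4505 − $2340.19 = $2164.81

$2164.81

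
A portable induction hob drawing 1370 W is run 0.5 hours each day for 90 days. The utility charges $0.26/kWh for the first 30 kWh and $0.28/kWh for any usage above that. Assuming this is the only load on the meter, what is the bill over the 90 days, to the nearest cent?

$16.66

Runtime = 0.5 h/day × 90 days = 45 h
Energy = 1.37 kW × 45 h = 61.65 kWh
Tier 1 (0–30 kWh): 30 × $0.26 = $7.8
Above 30 kWh: 31.65 × $0.28 = $8.862
Bill = $16.66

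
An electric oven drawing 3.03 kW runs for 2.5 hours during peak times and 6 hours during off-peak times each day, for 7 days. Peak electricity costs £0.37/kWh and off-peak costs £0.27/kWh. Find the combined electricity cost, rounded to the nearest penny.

£53.98

Peak energy = 3.03 kW × 2.5 h × 7 = 53.025 kWh
Off-peak energy = 3.03 kW × 6 h × 7 = 127.26 kWh
Cost = 53.025 × £0.37 + 127.26 × £0.27 = £19.61925 + £34.3602 = £53.98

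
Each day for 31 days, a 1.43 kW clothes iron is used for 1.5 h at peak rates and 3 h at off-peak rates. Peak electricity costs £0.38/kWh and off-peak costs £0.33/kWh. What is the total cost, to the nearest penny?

£69.15

Peak energy = 1.43 kW × 1.5 h × 31 = 66.495 kWh
Off-peak energy = 1.43 kW × 3 h × 31 = 132.99 kWh
Cost = 66.495 × £0.38 + 132.99 × £0.33 = £25.2681 + £43.8867 = £69.15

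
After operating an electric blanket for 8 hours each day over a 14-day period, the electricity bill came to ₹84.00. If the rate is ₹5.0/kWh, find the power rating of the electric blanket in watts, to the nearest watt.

150 W

Energy = ₹84.00 ÷ ₹5.0/kWh = 16.8 kWh
Runtime = 8 h/day × 14 days = 112 h
Power = 16.8 kWh ÷ 112 h = 0.15 kW = 150 W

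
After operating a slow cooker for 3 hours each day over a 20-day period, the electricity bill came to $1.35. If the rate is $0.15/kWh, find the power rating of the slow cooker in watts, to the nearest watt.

150 W

Energy = $1.35 ÷ $0.15/kWh = 9 kWh
Runtime = 3 h/day × 20 days = 60 h
Power = 9 kWh ÷ 60 h = 0.15 kW = 150 W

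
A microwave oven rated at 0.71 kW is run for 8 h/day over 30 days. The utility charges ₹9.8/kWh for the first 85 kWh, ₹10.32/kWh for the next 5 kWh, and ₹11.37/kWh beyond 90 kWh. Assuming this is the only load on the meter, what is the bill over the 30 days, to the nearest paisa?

Runtime = 8 h/day × 30 days = 240 h
Energy = 0.71 kW × 240 h = 170.4 kWh
Tier 1 (0–85 kWh): 85 × ₹9.8 = ₹833
Tier 2 (85–90 kWh): 5 × ₹10.32 = ₹51.6
Above 90 kWh: 80.4 × ₹11.37 = ₹914.148
Bill = ₹1798.75

₹1798.75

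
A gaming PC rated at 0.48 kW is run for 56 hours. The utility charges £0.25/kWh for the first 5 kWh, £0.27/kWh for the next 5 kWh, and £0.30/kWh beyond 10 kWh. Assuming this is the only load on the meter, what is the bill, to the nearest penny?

£7.66

Energy = 0.48 kW × 56 h = 26.88 kWh
Tier 1 (0–5 kWh): 5 × £0.25 = £1.25
Tier 2 (5–10 kWh): 5 × £0.27 = £1.35
Above 10 kWh: 16.88 × £0.30 = £5.064
Bill = £7.66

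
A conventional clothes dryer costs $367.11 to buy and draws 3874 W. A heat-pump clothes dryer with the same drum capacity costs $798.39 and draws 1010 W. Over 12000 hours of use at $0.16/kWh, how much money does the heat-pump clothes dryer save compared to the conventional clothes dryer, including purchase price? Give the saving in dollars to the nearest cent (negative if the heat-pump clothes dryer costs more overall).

$5067.60

conventional clothes dryer: $367.11 + (3874/1000) kW × 12000 h × $0.16 = $367.11 + $7438.08 = $7805.19
heat-pump clothes dryer: $798.39 + (1010/1000) kW × 12000 h × $0.16 = $798.39 + $1939.2 = $2737.59
Saving = $7805.19 − $2737.59 = $5067.6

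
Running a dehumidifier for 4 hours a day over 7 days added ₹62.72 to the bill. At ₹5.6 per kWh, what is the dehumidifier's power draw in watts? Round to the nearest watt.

400 W

Energy = ₹62.72 ÷ ₹5.6/kWh = 11.2 kWh
Runtime = 4 h/day × 7 days = 28 h
Power = 11.2 kWh ÷ 28 h = 0.4 kW = 400 W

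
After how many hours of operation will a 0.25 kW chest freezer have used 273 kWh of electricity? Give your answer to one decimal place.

1092.0 h

Hours = 273 kWh ÷ 0.25 kW = 1092.0 h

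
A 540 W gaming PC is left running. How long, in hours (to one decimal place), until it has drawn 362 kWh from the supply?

670.4 h

Hours = 362 kWh ÷ 0.54 kW = 670.4 h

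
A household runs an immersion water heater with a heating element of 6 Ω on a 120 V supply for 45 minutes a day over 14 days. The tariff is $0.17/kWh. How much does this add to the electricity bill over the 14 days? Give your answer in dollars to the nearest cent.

$4.28

Power = V²/R = 120²/6 = 2400 W = 2.4 kW
Runtime = 45 min × 14 = 630 min = 10.5 h
Energy = 2.4 kW × 10.5 h = 25.2 kWh
Cost = 25.2 kWh × $0.17/kWh = $4.28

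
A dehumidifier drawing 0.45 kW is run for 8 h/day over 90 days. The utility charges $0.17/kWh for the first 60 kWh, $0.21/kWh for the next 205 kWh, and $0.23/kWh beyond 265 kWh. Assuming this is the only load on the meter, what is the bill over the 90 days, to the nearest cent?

$66.82

Runtime = 8 h/day × 90 days = 720 h
Energy = 0.45 kW × 720 h = 324 kWh
Tier 1 (0–60 kWh): 60 × $0.17 = $10.2
Tier 2 (60–265 kWh): 205 × $0.21 = $43.05
Above 265 kWh: 59 × $0.23 = $13.57
Bill = $66.82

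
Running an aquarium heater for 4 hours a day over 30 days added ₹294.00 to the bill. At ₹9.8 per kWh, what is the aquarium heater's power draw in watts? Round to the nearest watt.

250 W

Energy = ₹294.00 ÷ ₹9.8/kWh = 30 kWh
Runtime = 4 h/day × 30 days = 120 h
Power = 30 kWh ÷ 120 h = 0.25 kW = 250 W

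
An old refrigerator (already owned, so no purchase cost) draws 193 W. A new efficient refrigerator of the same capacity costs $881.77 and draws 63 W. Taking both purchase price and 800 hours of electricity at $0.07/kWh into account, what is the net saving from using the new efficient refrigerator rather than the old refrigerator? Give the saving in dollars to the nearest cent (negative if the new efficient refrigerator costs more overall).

-$874.49

old refrigerator: $0.00 + (193/1000) kW × 800 h × $0.07 = $0.00 + $10.808 = $10.808
new efficient refrigerator: $881.77 + (63/1000) kW × 800 h × $0.07 = $881.77 + $3.528 = $885.298
Saving = $10.808 − $885.298 = −$874.49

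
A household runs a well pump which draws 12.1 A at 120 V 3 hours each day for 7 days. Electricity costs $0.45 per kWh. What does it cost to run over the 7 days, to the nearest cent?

$13.72

Power = 12.1 A × 120 V = 1452 W = 1.452 kW
Runtime = 3 h/day × 7 days = 21 h
Energy = 1.452 kW × 21 h = 30.492 kWh
Cost = 30.492 kWh × $0.45/kWh = $13.72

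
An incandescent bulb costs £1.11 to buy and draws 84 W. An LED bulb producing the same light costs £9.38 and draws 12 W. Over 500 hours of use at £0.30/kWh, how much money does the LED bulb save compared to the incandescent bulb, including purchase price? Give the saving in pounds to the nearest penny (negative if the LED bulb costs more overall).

incandescent bulb: £1.11 + (84/1000) kW × 500 h × £0.30 = £1.11 + £12.6 = £13.71
LED bulb: £9.38 + (12/1000) kW × 500 h × £0.30 = £9.38 + £1.8 = £11.18
Saving = £13.71 − £11.18 = £2.53

£2.53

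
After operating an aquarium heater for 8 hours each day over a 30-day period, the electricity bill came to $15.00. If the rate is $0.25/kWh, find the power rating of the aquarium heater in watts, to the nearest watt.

250 W

Energy = $15.00 ÷ $0.25/kWh = 60 kWh
Runtime = 8 h/day × 30 days = 240 h
Power = 60 kWh ÷ 240 h = 0.25 kW = 250 W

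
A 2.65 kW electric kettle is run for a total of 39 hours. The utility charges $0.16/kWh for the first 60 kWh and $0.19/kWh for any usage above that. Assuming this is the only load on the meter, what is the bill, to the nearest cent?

$17.84

Energy = 2.65 kW × 39 h = 103.35 kWh
Tier 1 (0–60 kWh): 60 × $0.16 = $9.6
Above 60 kWh: 43.35 × $0.19 = $8.2365
Bill = $17.84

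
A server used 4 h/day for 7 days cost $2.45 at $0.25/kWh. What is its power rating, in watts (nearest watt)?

Energy = $2.45 ÷ $0.25/kWh = 9.8 kWh
Runtime = 4 h/day × 7 days = 28 h
Power = 9.8 kWh ÷ 28 h = 0.35 kW = 350 W

350 W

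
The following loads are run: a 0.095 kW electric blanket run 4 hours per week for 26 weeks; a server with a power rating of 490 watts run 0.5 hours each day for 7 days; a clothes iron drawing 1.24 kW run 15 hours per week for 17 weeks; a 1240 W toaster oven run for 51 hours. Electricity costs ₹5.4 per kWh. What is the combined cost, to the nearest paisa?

₹2111.59

electric blanket: Runtime = 4 h/week × 26 weeks = 104 h
electric blanket: 0.095 kW × 104 h = 9.88 kWh
server: Runtime = 0.5 h/day × 7 days = 3.5 h
server: 0.49 kW × 3.5 h = 1.715 kWh
clothes iron: Runtime = 15 h/week × 17 weeks = 255 h
clothes iron: 1.24 kW × 255 h = 316.2 kWh
toaster oven: 1.24 kW × 51 h = 63.24 kWh
Total energy = 391.035 kWh
Cost = 391.035 × ₹5.4 = ₹2111.59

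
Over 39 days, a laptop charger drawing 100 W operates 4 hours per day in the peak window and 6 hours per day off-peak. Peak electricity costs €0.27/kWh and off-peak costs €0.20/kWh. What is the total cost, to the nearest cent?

€8.89

Peak energy = 0.1 kW × 4 h × 39 = 15.6 kWh
Off-peak energy = 0.1 kW × 6 h × 39 = 23.4 kWh
Cost = 15.6 × €0.27 + 23.4 × €0.20 = €4.212 + €4.68 = €8.89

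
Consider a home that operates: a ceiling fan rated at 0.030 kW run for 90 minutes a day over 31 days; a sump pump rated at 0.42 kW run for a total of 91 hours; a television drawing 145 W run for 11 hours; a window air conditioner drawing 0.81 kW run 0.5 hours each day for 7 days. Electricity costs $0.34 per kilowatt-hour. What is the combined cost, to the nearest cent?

ceiling fan: Runtime = 90 min × 31 = 2790 min = 46.5 h
ceiling fan: 0.03 kW × 46.5 h = 1.395 kWh
sump pump: 0.42 kW × 91 h = 38.22 kWh
television: 0.145 kW × 11 h = 1.595 kWh
window air conditioner: Runtime = 0.5 h/day × 7 days = 3.5 h
window air conditioner: 0.81 kW × 3.5 h = 2.835 kWh
Total energy = 44.045 kWh
Cost = 44.045 × $0.34 = $14.98

$14.98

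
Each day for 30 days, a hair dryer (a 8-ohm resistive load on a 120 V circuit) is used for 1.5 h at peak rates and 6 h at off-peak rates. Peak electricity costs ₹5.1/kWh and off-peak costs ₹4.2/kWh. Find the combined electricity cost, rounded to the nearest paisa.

Power = V²/R = 120²/8 = 1800 W = 1.8 kW
Peak energy = 1.8 kW × 1.5 h × 30 = 81 kWh
Off-peak energy = 1.8 kW × 6 h × 30 = 324 kWh
Cost = 81 × ₹5.1 + 324 × ₹4.2 = ₹413.1 + ₹1360.8 = ₹1773.90

₹1773.90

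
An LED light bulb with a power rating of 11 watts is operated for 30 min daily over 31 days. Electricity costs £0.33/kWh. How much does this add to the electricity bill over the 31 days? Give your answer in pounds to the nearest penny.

£0.06

Runtime = 30 min × 31 = 930 min = 15.5 h
Energy = 0.011 kW × 15.5 h = 0.1705 kWh
Cost = 0.1705 kWh × £0.33/kWh = £0.06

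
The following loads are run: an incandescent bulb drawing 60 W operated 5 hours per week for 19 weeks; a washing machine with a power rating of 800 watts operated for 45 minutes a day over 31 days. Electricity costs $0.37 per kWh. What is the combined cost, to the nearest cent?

$8.99

incandescent bulb: Runtime = 5 h/week × 19 weeks = 95 h
incandescent bulb: 0.06 kW × 95 h = 5.7 kWh
washing machine: Runtime = 45 min × 31 = 1395 min = 23.25 h
washing machine: 0.8 kW × 23.25 h = 18.6 kWh
Total energy = 24.3 kWh
Cost = 24.3 × $0.37 = $8.99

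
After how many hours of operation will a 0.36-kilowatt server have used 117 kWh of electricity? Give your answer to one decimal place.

325.0 h

Hours = 117 kWh ÷ 0.36 kW = 325.0 h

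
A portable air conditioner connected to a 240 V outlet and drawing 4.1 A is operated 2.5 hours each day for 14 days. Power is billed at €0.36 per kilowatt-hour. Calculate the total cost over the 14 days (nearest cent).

€12.40

Power = 4.1 A × 240 V = 984 W = 0.984 kW
Runtime = 2.5 h/day × 14 days = 35 h
Energy = 0.984 kW × 35 h = 34.44 kWh
Cost = 34.44 kWh × €0.36/kWh = €12.40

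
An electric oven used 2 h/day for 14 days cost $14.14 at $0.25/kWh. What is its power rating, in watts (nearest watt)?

2020 W

Energy = $14.14 ÷ $0.25/kWh = 56.56 kWh
Runtime = 2 h/day × 14 days = 28 h
Power = 56.56 kWh ÷ 28 h = 2.02 kW = 2020 W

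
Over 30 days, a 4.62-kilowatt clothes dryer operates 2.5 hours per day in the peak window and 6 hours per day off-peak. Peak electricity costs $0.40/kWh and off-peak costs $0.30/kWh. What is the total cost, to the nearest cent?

$388.08

Peak energy = 4.62 kW × 2.5 h × 30 = 346.5 kWh
Off-peak energy = 4.62 kW × 6 h × 30 = 831.6 kWh
Cost = 346.5 × $0.40 + 831.6 × $0.30 = $138.6 + $249.48 = $388.08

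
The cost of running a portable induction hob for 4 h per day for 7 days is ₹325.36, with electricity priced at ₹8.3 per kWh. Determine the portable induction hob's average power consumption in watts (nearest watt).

Energy = ₹325.36 ÷ ₹8.3/kWh = 39.2 kWh
Runtime = 4 h/day × 7 days = 28 h
Power = 39.2 kWh ÷ 28 h = 1.4 kW = 1400 W

1400 W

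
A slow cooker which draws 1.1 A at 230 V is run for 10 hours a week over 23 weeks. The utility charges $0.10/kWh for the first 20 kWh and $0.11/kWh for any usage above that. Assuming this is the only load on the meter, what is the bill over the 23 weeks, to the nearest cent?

$6.20

Power = 1.1 A × 230 V = 253 W = 0.253 kW
Runtime = 10 h/week × 23 weeks = 230 h
Energy = 0.253 kW × 230 h = 58.19 kWh
Tier 1 (0–20 kWh): 20 × $0.10 = $2
Above 20 kWh: 38.19 × $0.11 = $4.2009
Bill = $6.20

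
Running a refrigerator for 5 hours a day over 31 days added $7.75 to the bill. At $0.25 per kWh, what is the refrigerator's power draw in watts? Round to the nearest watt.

Energy = $7.75 ÷ $0.25/kWh = 31 kWh
Runtime = 5 h/day × 31 days = 155 h
Power = 31 kWh ÷ 155 h = 0.2 kW = 200 W

200 W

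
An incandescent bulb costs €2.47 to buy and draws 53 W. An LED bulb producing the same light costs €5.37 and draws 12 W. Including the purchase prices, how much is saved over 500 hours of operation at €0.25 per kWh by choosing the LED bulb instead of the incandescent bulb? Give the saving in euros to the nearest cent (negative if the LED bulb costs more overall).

incandescent bulb: €2.47 + (53/1000) kW × 500 h × €0.25 = €2.47 + €6.625 = €9.095
LED bulb: €5.37 + (12/1000) kW × 500 h × €0.25 = €5.37 + €1.5 = €6.87
Saving = €9.095 − €6.87 = €2.225 → €2.23

€2.23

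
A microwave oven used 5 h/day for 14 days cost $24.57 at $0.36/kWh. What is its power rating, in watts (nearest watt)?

975 W

Energy = $24.57 ÷ $0.36/kWh = 68.25 kWh
Runtime = 5 h/day × 14 days = 70 h
Power = 68.25 kWh ÷ 70 h = 0.975 kW = 975 W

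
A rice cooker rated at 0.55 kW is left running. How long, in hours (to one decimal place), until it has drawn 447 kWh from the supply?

812.7 h

Hours = 447 kWh ÷ 0.55 kW = 812.7 h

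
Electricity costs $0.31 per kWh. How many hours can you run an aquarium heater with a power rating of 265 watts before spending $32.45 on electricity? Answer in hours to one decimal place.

Energy available = $32.45 ÷ $0.31/kWh = 104.6774 kWh
Hours = 104.6774 kWh ÷ 0.265 kW = 395.0 h

395.0 h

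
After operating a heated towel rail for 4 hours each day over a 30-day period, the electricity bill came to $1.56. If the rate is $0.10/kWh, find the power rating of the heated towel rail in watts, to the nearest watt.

Energy = $1.56 ÷ $0.10/kWh = 15.6 kWh
Runtime = 4 h/day × 30 days = 120 h
Power = 15.6 kWh ÷ 120 h = 0.13 kW = 130 W

130 W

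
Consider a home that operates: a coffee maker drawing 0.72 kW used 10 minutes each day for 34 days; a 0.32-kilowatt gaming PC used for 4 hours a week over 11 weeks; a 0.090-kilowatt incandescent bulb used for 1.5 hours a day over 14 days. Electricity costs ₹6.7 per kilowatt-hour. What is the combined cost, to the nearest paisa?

₹134.34

coffee maker: Runtime = 10 min × 34 = 340 min = 5.666666… h
coffee maker: 0.72 kW × 5.666666… h = 4.08 kWh
gaming PC: Runtime = 4 h/week × 11 weeks = 44 h
gaming PC: 0.32 kW × 44 h = 14.08 kWh
incandescent bulb: Runtime = 1.5 h/day × 14 days = 21 h
incandescent bulb: 0.09 kW × 21 h = 1.89 kWh
Total energy = 20.05 kWh
Cost = 20.05 × ₹6.7 = ₹134.34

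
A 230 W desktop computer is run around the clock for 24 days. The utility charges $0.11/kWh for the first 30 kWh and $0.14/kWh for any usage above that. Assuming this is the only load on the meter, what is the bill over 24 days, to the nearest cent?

Runtime = 24 h × 24 = 576 h
Energy = 0.23 kW × 576 h = 132.48 kWh
Tier 1 (0–30 kWh): 30 × $0.11 = $3.3
Above 30 kWh: 102.48 × $0.14 = $14.3472
Bill = $17.65

$17.65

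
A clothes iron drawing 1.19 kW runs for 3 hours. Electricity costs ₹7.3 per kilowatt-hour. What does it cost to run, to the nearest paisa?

₹26.06

Energy = 1.19 kW × 3 h = 3.57 kWh
Cost = 3.57 kWh × ₹7.3/kWh = ₹26.06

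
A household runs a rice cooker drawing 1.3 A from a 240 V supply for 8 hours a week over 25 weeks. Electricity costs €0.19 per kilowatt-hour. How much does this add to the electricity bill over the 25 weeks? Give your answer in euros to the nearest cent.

€11.86

Power = 1.3 A × 240 V = 312 W = 0.312 kW
Runtime = 8 h/week × 25 weeks = 200 h
Energy = 0.312 kW × 200 h = 62.4 kWh
Cost = 62.4 kWh × €0.19/kWh = €11.86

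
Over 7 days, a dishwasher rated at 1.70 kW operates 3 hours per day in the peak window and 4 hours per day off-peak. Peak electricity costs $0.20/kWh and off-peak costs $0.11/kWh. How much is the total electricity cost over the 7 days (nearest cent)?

$12.38

Peak energy = 1.7 kW × 3 h × 7 = 35.7 kWh
Off-peak energy = 1.7 kW × 4 h × 7 = 47.6 kWh
Cost = 35.7 × $0.20 + 47.6 × $0.11 = $7.14 + $5.236 = $12.38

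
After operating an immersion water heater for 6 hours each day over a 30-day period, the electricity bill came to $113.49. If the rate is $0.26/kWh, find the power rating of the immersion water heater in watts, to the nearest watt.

Energy = $113.49 ÷ $0.26/kWh = 436.5 kWh
Runtime = 6 h/day × 30 days = 180 h
Power = 436.5 kWh ÷ 180 h = 2.425 kW = 2425 W

2425 W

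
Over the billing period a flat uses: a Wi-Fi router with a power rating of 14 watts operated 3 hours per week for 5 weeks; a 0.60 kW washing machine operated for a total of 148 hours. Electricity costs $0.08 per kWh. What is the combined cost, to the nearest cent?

Wi-Fi router: Runtime = 3 h/week × 5 weeks = 15 h
Wi-Fi router: 0.014 kW × 15 h = 0.21 kWh
washing machine: 0.6 kW × 148 h = 88.8 kWh
Total energy = 89.01 kWh
Cost = 89.01 × $0.08 = $7.12

$7.12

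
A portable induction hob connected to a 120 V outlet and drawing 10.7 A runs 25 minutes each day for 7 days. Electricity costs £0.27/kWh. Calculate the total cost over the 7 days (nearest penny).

Power = 10.7 A × 120 V = 1284 W = 1.284 kW
Runtime = 25 min × 7 = 175 min = 2.916666… h
Energy = 1.284 kW × 2.916666… h = 3.745 kWh
Cost = 3.745 kWh × £0.27/kWh = £1.01

£1.01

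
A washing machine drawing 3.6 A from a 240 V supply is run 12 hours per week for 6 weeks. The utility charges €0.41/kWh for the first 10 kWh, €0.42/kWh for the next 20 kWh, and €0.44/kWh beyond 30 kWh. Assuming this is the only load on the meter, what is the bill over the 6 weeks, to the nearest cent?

€26.67

Power = 3.6 A × 240 V = 864 W = 0.864 kW
Runtime = 12 h/week × 6 weeks = 72 h
Energy = 0.864 kW × 72 h = 62.208 kWh
Tier 1 (0–10 kWh): 10 × €0.41 = €4.1
Tier 2 (10–30 kWh): 20 × €0.42 = €8.4
Above 30 kWh: 32.208 × €0.44 = €14.17152
Bill = €26.67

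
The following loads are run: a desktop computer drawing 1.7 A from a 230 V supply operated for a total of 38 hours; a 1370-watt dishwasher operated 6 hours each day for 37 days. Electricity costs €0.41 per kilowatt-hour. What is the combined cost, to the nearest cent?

€130.79

desktop computer: Power = 1.7 A × 230 V = 391 W = 0.391 kW
desktop computer: 0.391 kW × 38 h = 14.858 kWh
dishwasher: Runtime = 6 h/day × 37 days = 222 h
dishwasher: 1.37 kW × 222 h = 304.14 kWh
Total energy = 318.998 kWh
Cost = 318.998 × €0.41 = €130.79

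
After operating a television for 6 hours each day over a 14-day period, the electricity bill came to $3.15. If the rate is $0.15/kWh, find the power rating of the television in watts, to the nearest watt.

Energy = $3.15 ÷ $0.15/kWh = 21 kWh
Runtime = 6 h/day × 14 days = 84 h
Power = 21 kWh ÷ 84 h = 0.25 kW = 250 W

250 W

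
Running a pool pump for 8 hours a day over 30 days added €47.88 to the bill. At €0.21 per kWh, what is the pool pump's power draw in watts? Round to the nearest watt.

Energy = €47.88 ÷ €0.21/kWh = 228 kWh
Runtime = 8 h/day × 30 days = 240 h
Power = 228 kWh ÷ 240 h = 0.95 kW = 950 W

950 W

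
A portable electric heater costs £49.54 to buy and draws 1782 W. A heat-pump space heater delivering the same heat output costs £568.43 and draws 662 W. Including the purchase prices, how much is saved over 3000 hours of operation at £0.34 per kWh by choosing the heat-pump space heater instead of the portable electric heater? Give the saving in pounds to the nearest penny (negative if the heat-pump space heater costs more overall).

£623.51

portable electric heater: £49.54 + (1782/1000) kW × 3000 h × £0.34 = £49.54 + £1817.64 = £1867.18
heat-pump space heater: £568.43 + (662/1000) kW × 3000 h × £0.34 = £568.43 + £675.24 = £1243.67
Saving = £1867.18 − £1243.67 = £623.51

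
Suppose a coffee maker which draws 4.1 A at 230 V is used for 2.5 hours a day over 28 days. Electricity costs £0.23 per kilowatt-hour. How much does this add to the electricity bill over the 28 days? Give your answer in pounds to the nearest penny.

Power = 4.1 A × 230 V = 943 W = 0.943 kW
Runtime = 2.5 h/day × 28 days = 70 h
Energy = 0.943 kW × 70 h = 66.01 kWh
Cost = 66.01 kWh × £0.23/kWh = £15.18

£15.18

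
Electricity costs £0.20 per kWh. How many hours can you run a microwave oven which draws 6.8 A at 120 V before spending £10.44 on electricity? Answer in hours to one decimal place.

64.0 h

Power = 6.8 A × 120 V = 816 W = 0.816 kW
Energy available = £10.44 ÷ £0.20/kWh = 52.2 kWh
Hours = 52.2 kWh ÷ 0.816 kW = 64.0 h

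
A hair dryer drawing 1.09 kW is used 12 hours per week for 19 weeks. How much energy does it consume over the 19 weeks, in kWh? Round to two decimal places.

Runtime = 12 h/week × 19 weeks = 228 h
Energy = 1.09 kW × 228 h = 248.52 kWh

248.52 kWh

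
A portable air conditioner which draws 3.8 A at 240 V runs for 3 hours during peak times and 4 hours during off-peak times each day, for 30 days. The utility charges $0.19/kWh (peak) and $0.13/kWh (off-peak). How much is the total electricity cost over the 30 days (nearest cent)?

$29.82

Power = 3.8 A × 240 V = 912 W = 0.912 kW
Peak energy = 0.912 kW × 3 h × 30 = 82.08 kWh
Off-peak energy = 0.912 kW × 4 h × 30 = 109.44 kWh
Cost = 82.08 × $0.19 + 109.44 × $0.13 = $15.5952 + $14.2272 = $29.82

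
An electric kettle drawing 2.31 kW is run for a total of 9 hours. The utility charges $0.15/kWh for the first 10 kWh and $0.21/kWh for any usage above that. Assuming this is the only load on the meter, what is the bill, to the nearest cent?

Energy = 2.31 kW × 9 h = 20.79 kWh
Tier 1 (0–10 kWh): 10 × $0.15 = $1.5
Above 10 kWh: 10.79 × $0.21 = $2.2659
Bill = $3.77

$3.77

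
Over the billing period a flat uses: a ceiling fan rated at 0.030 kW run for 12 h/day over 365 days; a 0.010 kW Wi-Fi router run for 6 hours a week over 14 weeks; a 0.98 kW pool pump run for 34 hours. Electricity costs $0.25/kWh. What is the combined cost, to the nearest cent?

$41.39

ceiling fan: Runtime = 12 h/day × 365 days = 4380 h
ceiling fan: 0.03 kW × 4380 h = 131.4 kWh
Wi-Fi router: Runtime = 6 h/week × 14 weeks = 84 h
Wi-Fi router: 0.01 kW × 84 h = 0.84 kWh
pool pump: 0.98 kW × 34 h = 33.32 kWh
Total energy = 165.56 kWh
Cost = 165.56 × $0.25 = $41.39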